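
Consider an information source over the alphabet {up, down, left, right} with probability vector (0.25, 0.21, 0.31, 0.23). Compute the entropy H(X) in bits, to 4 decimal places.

H = −Σ pᵢ log₂ pᵢ.
−0.25·log₂(0.25) = 0.5000
−0.21·log₂(0.21) = 0.4728
−0.31·log₂(0.31) = 0.5238
−0.23·log₂(0.23) = 0.4877
Sum ≈ 1.9843 → 1.9843 bits.

1.9843 bits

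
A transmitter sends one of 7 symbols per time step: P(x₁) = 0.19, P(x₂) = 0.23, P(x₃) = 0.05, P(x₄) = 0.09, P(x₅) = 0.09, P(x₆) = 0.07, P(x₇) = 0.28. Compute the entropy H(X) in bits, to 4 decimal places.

H = −Σ pᵢ log₂ pᵢ.
−0.19·log₂(0.19) = 0.4552
−0.23·log₂(0.23) = 0.4877
−0.05·log₂(0.05) = 0.2161
−0.09·log₂(0.09) = 0.3127
−0.09·log₂(0.09) = 0.3127
−0.07·log₂(0.07) = 0.2686
−0.28·log₂(0.28) = 0.5142
Sum ≈ 2.5671 → 2.5671 bits.

2.5671 bits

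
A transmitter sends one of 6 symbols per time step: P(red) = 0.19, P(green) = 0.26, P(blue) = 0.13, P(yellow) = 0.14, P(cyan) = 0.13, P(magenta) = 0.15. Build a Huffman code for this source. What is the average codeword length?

Repeatedly combine the two least-probable nodes; the expected code length is the sum of the merged weights.
merge 13/100 + 13/100 → 13/50
merge 7/50 + 3/20 → 29/100
merge 19/100 + 13/50 → 9/20
merge 13/50 + 29/100 → 11/20
merge 9/20 + 11/20 → 1
L = 13/50 + 29/100 + 9/20 + 11/20 + 1 = 51/20 = 2.55 bits/symbol.

2.55 bits/symbol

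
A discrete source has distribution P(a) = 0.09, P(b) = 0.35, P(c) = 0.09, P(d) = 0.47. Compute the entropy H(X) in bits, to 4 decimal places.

H = −Σ pᵢ log₂ pᵢ.
−0.09·log₂(0.09) = 0.3127
−0.35·log₂(0.35) = 0.5301
−0.09·log₂(0.09) = 0.3127
−0.47·log₂(0.47) = 0.5120
Sum ≈ 1.6674 → 1.6674 bits.

1.6674 bits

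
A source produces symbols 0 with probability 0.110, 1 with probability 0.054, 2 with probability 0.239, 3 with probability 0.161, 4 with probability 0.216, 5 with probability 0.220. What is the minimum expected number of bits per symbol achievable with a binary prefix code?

Repeatedly combine the two least-probable nodes; the expected code length is the sum of the merged weights.
merge 27/500 + 11/100 → 41/250
merge 161/1000 + 41/250 → 13/40
merge 27/125 + 11/50 → 109/250
merge 239/1000 + 13/40 → 141/250
merge 109/250 + 141/250 → 1
L = 41/250 + 13/40 + 109/250 + 141/250 + 1 = 2489/1000 = 2.489 bits/symbol.

2.489 bits/symbol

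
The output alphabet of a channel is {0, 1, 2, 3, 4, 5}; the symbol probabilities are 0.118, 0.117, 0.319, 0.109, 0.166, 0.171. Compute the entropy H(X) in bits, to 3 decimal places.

2.466 bits

H = −Σ pᵢ log₂ pᵢ.
−0.118·log₂(0.118) = 0.3638
−0.117·log₂(0.117) = 0.3622
−0.319·log₂(0.319) = 0.5258
−0.109·log₂(0.109) = 0.3485
−0.166·log₂(0.166) = 0.4301
−0.171·log₂(0.171) = 0.4357
Sum ≈ 2.4661 → 2.466 bits.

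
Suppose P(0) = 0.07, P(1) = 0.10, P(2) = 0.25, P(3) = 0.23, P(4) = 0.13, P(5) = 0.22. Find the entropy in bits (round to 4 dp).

H = −Σ pᵢ log₂ pᵢ.
−0.07·log₂(0.07) = 0.2686
−0.10·log₂(0.10) = 0.3322
−0.25·log₂(0.25) = 0.5000
−0.23·log₂(0.23) = 0.4877
−0.13·log₂(0.13) = 0.3826
−0.22·log₂(0.22) = 0.4806
Sum ≈ 2.4516 → 2.4516 bits.

2.4516 bits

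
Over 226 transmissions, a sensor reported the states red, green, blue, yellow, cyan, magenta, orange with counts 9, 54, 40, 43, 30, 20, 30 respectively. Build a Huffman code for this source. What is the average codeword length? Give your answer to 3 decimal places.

2.699 bits/symbol

Probabilities are the counts divided by 226.
Repeatedly combine the two least-probable nodes; the expected code length is the sum of the merged weights.
merge 9/226 + 10/113 → 29/226
merge 29/226 + 15/113 → 59/226
merge 15/113 + 20/113 → 35/113
merge 43/226 + 27/113 → 97/226
merge 59/226 + 35/113 → 129/226
merge 97/226 + 129/226 → 1
L = 29/226 + 59/226 + 35/113 + 97/226 + 129/226 + 1 = 305/113 ≈ 2.699 bits/symbol.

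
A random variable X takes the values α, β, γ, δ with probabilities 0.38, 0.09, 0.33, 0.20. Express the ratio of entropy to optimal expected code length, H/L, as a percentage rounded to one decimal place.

96.1%

Entropy H = −Σ p log₂ p ≈ 1.8353 bits.
Huffman merges: 9/100+1/5→29/100; 29/100+33/100→31/50; 19/50+31/50→1. L = 191/100 ≈ 1.9100.
Efficiency = H/L = 1.8353/1.9100 = 96.1%.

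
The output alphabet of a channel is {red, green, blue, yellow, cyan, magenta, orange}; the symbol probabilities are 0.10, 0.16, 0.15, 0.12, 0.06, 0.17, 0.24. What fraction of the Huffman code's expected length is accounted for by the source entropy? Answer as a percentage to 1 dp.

98.4%

Entropy H = −Σ p log₂ p ≈ 2.7051 bits.
Huffman merges: 3/50+1/10→4/25; 3/25+3/20→27/100; 4/25+4/25→8/25; 17/100+6/25→41/100; 27/100+8/25→59/100; 41/100+59/100→1. L = 11/4 ≈ 2.7500.
Efficiency = H/L = 2.7051/2.7500 = 98.4%.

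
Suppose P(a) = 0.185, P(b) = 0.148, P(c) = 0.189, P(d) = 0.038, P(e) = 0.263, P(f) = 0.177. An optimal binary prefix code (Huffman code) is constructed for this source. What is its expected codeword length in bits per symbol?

2.548 bits/symbol

Repeatedly combine the two least-probable nodes; the expected code length is the sum of the merged weights.
merge 19/500 + 37/250 → 93/500
merge 177/1000 + 37/200 → 181/500
merge 93/500 + 189/1000 → 3/8
merge 263/1000 + 181/500 → 5/8
merge 3/8 + 5/8 → 1
L = 93/500 + 181/500 + 3/8 + 5/8 + 1 = 637/250 = 2.548 bits/symbol.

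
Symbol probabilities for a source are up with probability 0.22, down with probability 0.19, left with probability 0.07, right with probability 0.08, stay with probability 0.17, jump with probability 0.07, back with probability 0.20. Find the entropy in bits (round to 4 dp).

H = −Σ pᵢ log₂ pᵢ.
−0.22·log₂(0.22) = 0.4806
−0.19·log₂(0.19) = 0.4552
−0.07·log₂(0.07) = 0.2686
−0.08·log₂(0.08) = 0.2915
−0.17·log₂(0.17) = 0.4346
−0.07·log₂(0.07) = 0.2686
−0.20·log₂(0.20) = 0.4644
Sum ≈ 2.6634 → 2.6634 bits.

2.6634 bits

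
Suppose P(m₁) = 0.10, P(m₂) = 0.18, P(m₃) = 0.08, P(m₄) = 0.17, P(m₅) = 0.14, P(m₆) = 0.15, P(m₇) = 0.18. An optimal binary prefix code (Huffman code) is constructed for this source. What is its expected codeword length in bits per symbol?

2.82 bits/symbol

Repeatedly combine the two least-probable nodes; the expected code length is the sum of the merged weights.
merge 2/25 + 1/10 → 9/50
merge 7/50 + 3/20 → 29/100
merge 17/100 + 9/50 → 7/20
merge 9/50 + 9/50 → 9/25
merge 29/100 + 7/20 → 16/25
merge 9/25 + 16/25 → 1
L = 9/50 + 29/100 + 7/20 + 9/25 + 16/25 + 1 = 141/50 = 2.82 bits/symbol.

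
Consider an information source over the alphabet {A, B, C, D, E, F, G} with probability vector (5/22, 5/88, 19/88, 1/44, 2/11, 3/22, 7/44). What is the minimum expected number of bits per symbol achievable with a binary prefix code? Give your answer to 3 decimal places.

Repeatedly combine the two least-probable nodes; the expected code length is the sum of the merged weights.
merge 1/44 + 5/88 → 7/88
merge 7/88 + 3/22 → 19/88
merge 7/44 + 2/11 → 15/44
merge 19/88 + 19/88 → 19/44
merge 5/22 + 15/44 → 25/44
merge 19/44 + 25/44 → 1
L = 7/88 + 19/88 + 15/44 + 19/44 + 25/44 + 1 = 29/11 ≈ 2.636 bits/symbol.

2.636 bits/symbol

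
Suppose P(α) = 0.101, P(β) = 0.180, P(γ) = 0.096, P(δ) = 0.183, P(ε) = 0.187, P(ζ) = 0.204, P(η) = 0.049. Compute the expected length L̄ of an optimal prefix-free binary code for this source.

Repeatedly combine the two least-probable nodes; the expected code length is the sum of the merged weights.
merge 49/1000 + 12/125 → 29/200
merge 101/1000 + 29/200 → 123/500
merge 9/50 + 183/1000 → 363/1000
merge 187/1000 + 51/250 → 391/1000
merge 123/500 + 363/1000 → 609/1000
merge 391/1000 + 609/1000 → 1
L = 29/200 + 123/500 + 363/1000 + 391/1000 + 609/1000 + 1 = 1377/500 = 2.754 bits/symbol.

2.754 bits/symbol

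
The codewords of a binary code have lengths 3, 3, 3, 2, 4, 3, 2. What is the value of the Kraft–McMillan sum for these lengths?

With common denominator 2^4 = 16: Σ 2^(−ℓᵢ) = 2/16 + 2/16 + 2/16 + 4/16 + 1/16 + 2/16 + 4/16 = 17/16 = 1.0625.

1.0625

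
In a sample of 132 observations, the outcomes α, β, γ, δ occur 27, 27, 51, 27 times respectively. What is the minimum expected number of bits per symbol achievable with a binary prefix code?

2 bits/symbol

Probabilities are the counts divided by 132.
Repeatedly combine the two least-probable nodes; the expected code length is the sum of the merged weights.
merge 9/44 + 9/44 → 9/22
merge 9/44 + 17/44 → 13/22
merge 9/22 + 13/22 → 1
L = 9/22 + 13/22 + 1 = 2 bits/symbol.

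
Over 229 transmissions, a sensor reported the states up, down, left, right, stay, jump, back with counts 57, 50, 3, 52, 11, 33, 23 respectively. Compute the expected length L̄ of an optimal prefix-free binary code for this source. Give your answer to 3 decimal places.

Probabilities are the counts divided by 229.
Repeatedly combine the two least-probable nodes; the expected code length is the sum of the merged weights.
merge 3/229 + 11/229 → 14/229
merge 14/229 + 23/229 → 37/229
merge 33/229 + 37/229 → 70/229
merge 50/229 + 52/229 → 102/229
merge 57/229 + 70/229 → 127/229
merge 102/229 + 127/229 → 1
L = 14/229 + 37/229 + 70/229 + 102/229 + 127/229 + 1 = 579/229 ≈ 2.528 bits/symbol.

2.528 bits/symbol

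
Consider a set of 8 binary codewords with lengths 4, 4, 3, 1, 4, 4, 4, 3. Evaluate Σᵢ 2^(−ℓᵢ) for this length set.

1.0625

With common denominator 2^4 = 16: Σ 2^(−ℓᵢ) = 1/16 + 1/16 + 2/16 + 8/16 + 1/16 + 1/16 + 1/16 + 2/16 = 17/16 = 1.0625.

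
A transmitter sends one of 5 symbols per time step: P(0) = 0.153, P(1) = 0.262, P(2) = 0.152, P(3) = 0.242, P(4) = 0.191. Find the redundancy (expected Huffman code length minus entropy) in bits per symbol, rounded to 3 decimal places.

Entropy H = −Σ p log₂ p ≈ 2.2853 bits.
Huffman merges: 19/125+153/1000→61/200; 191/1000+121/500→433/1000; 131/500+61/200→567/1000; 433/1000+567/1000→1. L = 461/200 ≈ 2.3050.
L − H = 2.3050 − 2.2853 = 0.020 bits.

0.020 bits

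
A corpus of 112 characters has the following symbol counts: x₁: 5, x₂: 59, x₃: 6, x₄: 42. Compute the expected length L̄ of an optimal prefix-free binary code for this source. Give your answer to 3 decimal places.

1.571 bits/symbol

Probabilities are the counts divided by 112.
Repeatedly combine the two least-probable nodes; the expected code length is the sum of the merged weights.
merge 5/112 + 3/56 → 11/112
merge 11/112 + 3/8 → 53/112
merge 53/112 + 59/112 → 1
L = 11/112 + 53/112 + 1 = 11/7 ≈ 1.571 bits/symbol.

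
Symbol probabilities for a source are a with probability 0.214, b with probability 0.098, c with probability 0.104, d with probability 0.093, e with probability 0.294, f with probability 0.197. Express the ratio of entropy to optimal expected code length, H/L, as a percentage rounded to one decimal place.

98.3%

Entropy H = −Σ p log₂ p ≈ 2.4436 bits.
Huffman merges: 93/1000+49/500→191/1000; 13/125+191/1000→59/200; 197/1000+107/500→411/1000; 147/500+59/200→589/1000; 411/1000+589/1000→1. L = 1243/500 ≈ 2.4860.
Efficiency = H/L = 2.4436/2.4860 = 98.3%.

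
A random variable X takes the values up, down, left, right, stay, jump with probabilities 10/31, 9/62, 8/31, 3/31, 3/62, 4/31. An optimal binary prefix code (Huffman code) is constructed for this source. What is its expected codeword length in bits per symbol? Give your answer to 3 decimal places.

Repeatedly combine the two least-probable nodes; the expected code length is the sum of the merged weights.
merge 3/62 + 3/31 → 9/62
merge 4/31 + 9/62 → 17/62
merge 9/62 + 8/31 → 25/62
merge 17/62 + 10/31 → 37/62
merge 25/62 + 37/62 → 1
L = 9/62 + 17/62 + 25/62 + 37/62 + 1 = 75/31 ≈ 2.419 bits/symbol.

2.419 bits/symbol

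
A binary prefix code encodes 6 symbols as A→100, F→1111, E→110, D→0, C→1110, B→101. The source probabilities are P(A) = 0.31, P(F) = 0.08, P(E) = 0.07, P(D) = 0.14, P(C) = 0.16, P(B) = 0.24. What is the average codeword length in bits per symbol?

L̄ = Σ pᵢ·ℓᵢ = 0.31·3 + 0.08·4 + 0.07·3 + 0.14·1 + 0.16·4 + 0.24·3 = 2.96 bits/symbol.

2.96 bits/symbol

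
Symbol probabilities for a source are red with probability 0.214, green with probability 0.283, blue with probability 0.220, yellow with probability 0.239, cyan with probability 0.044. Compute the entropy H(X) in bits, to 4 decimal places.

H = −Σ pᵢ log₂ pᵢ.
−0.214·log₂(0.214) = 0.4760
−0.283·log₂(0.283) = 0.5154
−0.220·log₂(0.220) = 0.4806
−0.239·log₂(0.239) = 0.4935
−0.044·log₂(0.044) = 0.1983
Sum ≈ 2.1638 → 2.1638 bits.

2.1638 bits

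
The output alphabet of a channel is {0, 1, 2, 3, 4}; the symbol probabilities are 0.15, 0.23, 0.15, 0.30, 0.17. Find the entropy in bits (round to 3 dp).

H = −Σ pᵢ log₂ pᵢ.
−0.15·log₂(0.15) = 0.4105
−0.23·log₂(0.23) = 0.4877
−0.15·log₂(0.15) = 0.4105
−0.30·log₂(0.30) = 0.5211
−0.17·log₂(0.17) = 0.4346
Sum ≈ 2.2644 → 2.264 bits.

2.264 bits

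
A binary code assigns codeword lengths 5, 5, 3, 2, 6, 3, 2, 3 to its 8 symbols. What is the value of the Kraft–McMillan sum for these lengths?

With common denominator 2^6 = 64: Σ 2^(−ℓᵢ) = 2/64 + 2/64 + 8/64 + 16/64 + 1/64 + 8/64 + 16/64 + 8/64 = 61/64 = 0.953125.

0.953125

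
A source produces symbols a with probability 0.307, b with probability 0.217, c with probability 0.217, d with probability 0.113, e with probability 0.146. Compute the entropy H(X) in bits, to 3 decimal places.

2.240 bits

H = −Σ pᵢ log₂ pᵢ.
−0.307·log₂(0.307) = 0.5230
−0.217·log₂(0.217) = 0.4783
−0.217·log₂(0.217) = 0.4783
−0.113·log₂(0.113) = 0.3555
−0.146·log₂(0.146) = 0.4053
Sum ≈ 2.2404 → 2.240 bits.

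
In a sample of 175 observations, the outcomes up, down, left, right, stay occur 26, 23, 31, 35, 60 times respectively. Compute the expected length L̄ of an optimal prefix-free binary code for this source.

Probabilities are the counts divided by 175.
Repeatedly combine the two least-probable nodes; the expected code length is the sum of the merged weights.
merge 23/175 + 26/175 → 7/25
merge 31/175 + 1/5 → 66/175
merge 7/25 + 12/35 → 109/175
merge 66/175 + 109/175 → 1
L = 7/25 + 66/175 + 109/175 + 1 = 57/25 = 2.28 bits/symbol.

2.28 bits/symbol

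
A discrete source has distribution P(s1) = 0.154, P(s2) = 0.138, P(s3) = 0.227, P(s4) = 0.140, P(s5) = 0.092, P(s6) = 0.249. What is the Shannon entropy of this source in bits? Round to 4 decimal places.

H = −Σ pᵢ log₂ pᵢ.
−0.154·log₂(0.154) = 0.4156
−0.138·log₂(0.138) = 0.3943
−0.227·log₂(0.227) = 0.4856
−0.140·log₂(0.140) = 0.3971
−0.092·log₂(0.092) = 0.3167
−0.249·log₂(0.249) = 0.4994
Sum ≈ 2.5088 → 2.5088 bits.

2.5088 bits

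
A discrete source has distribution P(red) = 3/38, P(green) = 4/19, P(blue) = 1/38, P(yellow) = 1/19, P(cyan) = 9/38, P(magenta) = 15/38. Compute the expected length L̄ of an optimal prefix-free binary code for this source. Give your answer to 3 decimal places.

Repeatedly combine the two least-probable nodes; the expected code length is the sum of the merged weights.
merge 1/38 + 1/19 → 3/38
merge 3/38 + 3/38 → 3/19
merge 3/19 + 4/19 → 7/19
merge 9/38 + 7/19 → 23/38
merge 15/38 + 23/38 → 1
L = 3/38 + 3/19 + 7/19 + 23/38 + 1 = 42/19 ≈ 2.211 bits/symbol.

2.211 bits/symbol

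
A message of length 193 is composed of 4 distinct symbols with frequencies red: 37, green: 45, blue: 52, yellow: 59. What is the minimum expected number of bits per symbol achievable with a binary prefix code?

Probabilities are the counts divided by 193.
Repeatedly combine the two least-probable nodes; the expected code length is the sum of the merged weights.
merge 37/193 + 45/193 → 82/193
merge 52/193 + 59/193 → 111/193
merge 82/193 + 111/193 → 1
L = 82/193 + 111/193 + 1 = 2 bits/symbol.

2 bits/symbol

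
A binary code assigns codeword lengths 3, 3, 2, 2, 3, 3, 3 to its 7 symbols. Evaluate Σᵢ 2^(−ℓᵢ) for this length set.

With common denominator 2^3 = 8: Σ 2^(−ℓᵢ) = 1/8 + 1/8 + 2/8 + 2/8 + 1/8 + 1/8 + 1/8 = 9/8 = 1.125.

1.125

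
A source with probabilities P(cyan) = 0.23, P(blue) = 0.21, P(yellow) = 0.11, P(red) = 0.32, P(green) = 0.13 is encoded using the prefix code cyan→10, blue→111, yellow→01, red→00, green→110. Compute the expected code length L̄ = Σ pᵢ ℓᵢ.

2.34 bits/symbol

L̄ = Σ pᵢ·ℓᵢ = 0.23·2 + 0.21·3 + 0.11·2 + 0.32·2 + 0.13·3 = 2.34 bits/symbol.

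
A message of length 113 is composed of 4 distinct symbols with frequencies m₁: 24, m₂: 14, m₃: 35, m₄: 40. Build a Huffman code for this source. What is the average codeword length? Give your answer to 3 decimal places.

1.982 bits/symbol

Probabilities are the counts divided by 113.
Repeatedly combine the two least-probable nodes; the expected code length is the sum of the merged weights.
merge 14/113 + 24/113 → 38/113
merge 35/113 + 38/113 → 73/113
merge 40/113 + 73/113 → 1
L = 38/113 + 73/113 + 1 = 224/113 ≈ 1.982 bits/symbol.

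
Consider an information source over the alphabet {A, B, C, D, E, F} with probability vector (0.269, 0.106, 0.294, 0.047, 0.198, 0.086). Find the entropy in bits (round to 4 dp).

H = −Σ pᵢ log₂ pᵢ.
−0.269·log₂(0.269) = 0.5096
−0.106·log₂(0.106) = 0.3432
−0.294·log₂(0.294) = 0.5192
−0.047·log₂(0.047) = 0.2073
−0.198·log₂(0.198) = 0.4626
−0.086·log₂(0.086) = 0.3044
Sum ≈ 2.3464 → 2.3464 bits.

2.3464 bits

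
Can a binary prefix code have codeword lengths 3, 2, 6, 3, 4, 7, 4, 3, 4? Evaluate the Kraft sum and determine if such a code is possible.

With common denominator 2^7 = 128: Σ 2^(−ℓᵢ) = 16/128 + 32/128 + 2/128 + 16/128 + 8/128 + 1/128 + 8/128 + 16/128 + 8/128 = 107/128 = 0.8359375.
Kraft's inequality requires Σ ≤ 1; here Σ = 0.8359375 ≤ 1, so such a prefix code exists.

0.8359375; yes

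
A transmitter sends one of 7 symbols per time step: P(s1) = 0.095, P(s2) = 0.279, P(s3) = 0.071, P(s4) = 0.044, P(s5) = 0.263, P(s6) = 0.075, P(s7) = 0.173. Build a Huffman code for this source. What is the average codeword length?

2.57 bits/symbol

Repeatedly combine the two least-probable nodes; the expected code length is the sum of the merged weights.
merge 11/250 + 71/1000 → 23/200
merge 3/40 + 19/200 → 17/100
merge 23/200 + 17/100 → 57/200
merge 173/1000 + 263/1000 → 109/250
merge 279/1000 + 57/200 → 141/250
merge 109/250 + 141/250 → 1
L = 23/200 + 17/100 + 57/200 + 109/250 + 141/250 + 1 = 257/100 = 2.57 bits/symbol.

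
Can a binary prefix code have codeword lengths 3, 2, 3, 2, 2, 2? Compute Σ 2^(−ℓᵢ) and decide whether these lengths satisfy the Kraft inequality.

With common denominator 2^3 = 8: Σ 2^(−ℓᵢ) = 1/8 + 2/8 + 1/8 + 2/8 + 2/8 + 2/8 = 10/8 = 1.25.
Kraft's inequality requires Σ ≤ 1; here Σ = 1.25 > 1, so no such prefix code exists.

1.25; no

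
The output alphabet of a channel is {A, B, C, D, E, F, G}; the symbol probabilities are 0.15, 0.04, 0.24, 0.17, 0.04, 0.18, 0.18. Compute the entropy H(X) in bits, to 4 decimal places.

H = −Σ pᵢ log₂ pᵢ.
−0.15·log₂(0.15) = 0.4105
−0.04·log₂(0.04) = 0.1858
−0.24·log₂(0.24) = 0.4941
−0.17·log₂(0.17) = 0.4346
−0.04·log₂(0.04) = 0.1858
−0.18·log₂(0.18) = 0.4453
−0.18·log₂(0.18) = 0.4453
Sum ≈ 2.6014 → 2.6014 bits.

2.6014 bits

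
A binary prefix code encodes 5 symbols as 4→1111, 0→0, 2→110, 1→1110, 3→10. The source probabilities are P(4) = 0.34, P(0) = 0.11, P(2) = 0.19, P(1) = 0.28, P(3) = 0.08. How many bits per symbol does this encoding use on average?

3.32 bits/symbol

L̄ = Σ pᵢ·ℓᵢ = 0.34·4 + 0.11·1 + 0.19·3 + 0.28·4 + 0.08·2 = 3.32 bits/symbol.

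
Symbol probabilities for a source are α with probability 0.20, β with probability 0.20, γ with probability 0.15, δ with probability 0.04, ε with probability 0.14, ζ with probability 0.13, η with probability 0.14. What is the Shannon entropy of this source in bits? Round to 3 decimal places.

H = −Σ pᵢ log₂ pᵢ.
−0.20·log₂(0.20) = 0.4644
−0.20·log₂(0.20) = 0.4644
−0.15·log₂(0.15) = 0.4105
−0.04·log₂(0.04) = 0.1858
−0.14·log₂(0.14) = 0.3971
−0.13·log₂(0.13) = 0.3826
−0.14·log₂(0.14) = 0.3971
Sum ≈ 2.7019 → 2.702 bits.

2.702 bits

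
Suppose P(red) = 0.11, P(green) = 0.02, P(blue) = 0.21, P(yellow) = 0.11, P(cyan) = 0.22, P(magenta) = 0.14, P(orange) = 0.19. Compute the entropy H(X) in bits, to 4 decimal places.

2.6192 bits

H = −Σ pᵢ log₂ pᵢ.
−0.11·log₂(0.11) = 0.3503
−0.02·log₂(0.02) = 0.1129
−0.21·log₂(0.21) = 0.4728
−0.11·log₂(0.11) = 0.3503
−0.22·log₂(0.22) = 0.4806
−0.14·log₂(0.14) = 0.3971
−0.19·log₂(0.19) = 0.4552
Sum ≈ 2.6192 → 2.6192 bits.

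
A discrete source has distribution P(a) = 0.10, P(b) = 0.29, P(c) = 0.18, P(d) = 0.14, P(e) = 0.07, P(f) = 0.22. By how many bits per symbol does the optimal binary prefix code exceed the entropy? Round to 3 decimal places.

Entropy H = −Σ p log₂ p ≈ 2.4416 bits.
Huffman merges: 7/100+1/10→17/100; 7/50+17/100→31/100; 9/50+11/50→2/5; 29/100+31/100→3/5; 2/5+3/5→1. L = 62/25 ≈ 2.4800.
L − H = 2.4800 − 2.4416 = 0.038 bits.

0.038 bits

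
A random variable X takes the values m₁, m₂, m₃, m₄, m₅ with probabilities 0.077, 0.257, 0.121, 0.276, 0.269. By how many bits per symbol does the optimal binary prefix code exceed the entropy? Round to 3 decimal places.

Entropy H = −Σ p log₂ p ≈ 2.1794 bits.
Huffman merges: 77/1000+121/1000→99/500; 99/500+257/1000→91/200; 269/1000+69/250→109/200; 91/200+109/200→1. L = 1099/500 ≈ 2.1980.
L − H = 2.1980 − 2.1794 = 0.019 bits.

0.019 bits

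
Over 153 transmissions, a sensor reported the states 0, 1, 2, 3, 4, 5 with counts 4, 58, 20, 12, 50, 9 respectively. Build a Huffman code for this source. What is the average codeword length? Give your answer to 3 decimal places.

Probabilities are the counts divided by 153.
Repeatedly combine the two least-probable nodes; the expected code length is the sum of the merged weights.
merge 4/153 + 1/17 → 13/153
merge 4/51 + 13/153 → 25/153
merge 20/153 + 25/153 → 5/17
merge 5/17 + 50/153 → 95/153
merge 58/153 + 95/153 → 1
L = 13/153 + 25/153 + 5/17 + 95/153 + 1 = 331/153 ≈ 2.163 bits/symbol.

2.163 bits/symbol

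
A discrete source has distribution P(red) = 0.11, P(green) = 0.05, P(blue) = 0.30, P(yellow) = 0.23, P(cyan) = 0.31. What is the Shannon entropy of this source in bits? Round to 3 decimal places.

2.099 bits

H = −Σ pᵢ log₂ pᵢ.
−0.11·log₂(0.11) = 0.3503
−0.05·log₂(0.05) = 0.2161
−0.30·log₂(0.30) = 0.5211
−0.23·log₂(0.23) = 0.4877
−0.31·log₂(0.31) = 0.5238
Sum ≈ 2.0989 → 2.099 bits.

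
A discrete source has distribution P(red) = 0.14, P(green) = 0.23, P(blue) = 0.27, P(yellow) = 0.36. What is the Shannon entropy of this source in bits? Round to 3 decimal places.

H = −Σ pᵢ log₂ pᵢ.
−0.14·log₂(0.14) = 0.3971
−0.23·log₂(0.23) = 0.4877
−0.27·log₂(0.27) = 0.5100
−0.36·log₂(0.36) = 0.5306
Sum ≈ 1.9254 → 1.925 bits.

1.925 bits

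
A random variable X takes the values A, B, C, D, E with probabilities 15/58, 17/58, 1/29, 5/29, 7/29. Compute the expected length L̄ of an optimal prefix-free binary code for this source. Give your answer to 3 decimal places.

2.207 bits/symbol

Repeatedly combine the two least-probable nodes; the expected code length is the sum of the merged weights.
merge 1/29 + 5/29 → 6/29
merge 6/29 + 7/29 → 13/29
merge 15/58 + 17/58 → 16/29
merge 13/29 + 16/29 → 1
L = 6/29 + 13/29 + 16/29 + 1 = 64/29 ≈ 2.207 bits/symbol.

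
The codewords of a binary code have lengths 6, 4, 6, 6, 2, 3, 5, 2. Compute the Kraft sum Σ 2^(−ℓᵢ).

0.765625

With common denominator 2^6 = 64: Σ 2^(−ℓᵢ) = 1/64 + 4/64 + 1/64 + 1/64 + 16/64 + 8/64 + 2/64 + 16/64 = 49/64 = 0.765625.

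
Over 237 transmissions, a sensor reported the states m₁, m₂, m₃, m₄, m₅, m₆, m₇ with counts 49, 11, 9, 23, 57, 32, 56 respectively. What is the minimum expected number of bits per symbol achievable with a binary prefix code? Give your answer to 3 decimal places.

2.582 bits/symbol

Probabilities are the counts divided by 237.
Repeatedly combine the two least-probable nodes; the expected code length is the sum of the merged weights.
merge 3/79 + 11/237 → 20/237
merge 20/237 + 23/237 → 43/237
merge 32/237 + 43/237 → 25/79
merge 49/237 + 56/237 → 35/79
merge 19/79 + 25/79 → 44/79
merge 35/79 + 44/79 → 1
L = 20/237 + 43/237 + 25/79 + 35/79 + 44/79 + 1 = 204/79 ≈ 2.582 bits/symbol.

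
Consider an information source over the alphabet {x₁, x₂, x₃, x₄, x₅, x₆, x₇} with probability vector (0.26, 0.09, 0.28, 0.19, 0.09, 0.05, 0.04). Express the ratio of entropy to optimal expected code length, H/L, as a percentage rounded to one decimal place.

98.5%

Entropy H = −Σ p log₂ p ≈ 2.5019 bits.
Huffman merges: 1/25+1/20→9/100; 9/100+9/100→9/50; 9/100+9/50→27/100; 19/100+13/50→9/20; 27/100+7/25→11/20; 9/20+11/20→1. L = 127/50 ≈ 2.5400.
Efficiency = H/L = 2.5019/2.5400 = 98.5%.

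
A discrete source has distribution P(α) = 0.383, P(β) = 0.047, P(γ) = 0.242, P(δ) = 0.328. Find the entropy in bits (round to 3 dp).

H = −Σ pᵢ log₂ pᵢ.
−0.383·log₂(0.383) = 0.5303
−0.047·log₂(0.047) = 0.2073
−0.242·log₂(0.242) = 0.4954
−0.328·log₂(0.328) = 0.5275
Sum ≈ 1.7605 → 1.760 bits.

1.760 bits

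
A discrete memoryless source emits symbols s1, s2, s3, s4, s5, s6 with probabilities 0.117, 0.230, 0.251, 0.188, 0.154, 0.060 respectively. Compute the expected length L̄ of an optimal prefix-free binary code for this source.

2.508 bits/symbol

Repeatedly combine the two least-probable nodes; the expected code length is the sum of the merged weights.
merge 3/50 + 117/1000 → 177/1000
merge 77/500 + 177/1000 → 331/1000
merge 47/250 + 23/100 → 209/500
merge 251/1000 + 331/1000 → 291/500
merge 209/500 + 291/500 → 1
L = 177/1000 + 331/1000 + 209/500 + 291/500 + 1 = 627/250 = 2.508 bits/symbol.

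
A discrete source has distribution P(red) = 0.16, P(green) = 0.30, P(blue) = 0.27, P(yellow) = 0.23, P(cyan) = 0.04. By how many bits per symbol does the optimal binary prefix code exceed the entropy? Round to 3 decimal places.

0.072 bits

Entropy H = −Σ p log₂ p ≈ 2.1276 bits.
Huffman merges: 1/25+4/25→1/5; 1/5+23/100→43/100; 27/100+3/10→57/100; 43/100+57/100→1. L = 11/5 ≈ 2.2000.
L − H = 2.2000 − 2.1276 = 0.072 bits.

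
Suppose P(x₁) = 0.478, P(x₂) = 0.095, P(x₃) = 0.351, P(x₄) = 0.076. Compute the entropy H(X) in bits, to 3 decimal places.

1.644 bits

H = −Σ pᵢ log₂ pᵢ.
−0.478·log₂(0.478) = 0.5090
−0.095·log₂(0.095) = 0.3226
−0.351·log₂(0.351) = 0.5302
−0.076·log₂(0.076) = 0.2826
Sum ≈ 1.6444 → 1.644 bits.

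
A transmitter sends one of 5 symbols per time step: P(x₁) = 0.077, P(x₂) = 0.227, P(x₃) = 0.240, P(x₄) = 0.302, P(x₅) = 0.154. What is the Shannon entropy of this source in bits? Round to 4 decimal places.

2.2019 bits

H = −Σ pᵢ log₂ pᵢ.
−0.077·log₂(0.077) = 0.2848
−0.227·log₂(0.227) = 0.4856
−0.240·log₂(0.240) = 0.4941
−0.302·log₂(0.302) = 0.5217
−0.154·log₂(0.154) = 0.4156
Sum ≈ 2.2019 → 2.2019 bits.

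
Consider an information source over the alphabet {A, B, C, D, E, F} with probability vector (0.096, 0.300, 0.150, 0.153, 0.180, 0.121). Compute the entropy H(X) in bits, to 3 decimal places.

H = −Σ pᵢ log₂ pᵢ.
−0.096·log₂(0.096) = 0.3246
−0.300·log₂(0.300) = 0.5211
−0.150·log₂(0.150) = 0.4105
−0.153·log₂(0.153) = 0.4144
−0.180·log₂(0.180) = 0.4453
−0.121·log₂(0.121) = 0.3687
Sum ≈ 2.4846 → 2.485 bits.

2.485 bits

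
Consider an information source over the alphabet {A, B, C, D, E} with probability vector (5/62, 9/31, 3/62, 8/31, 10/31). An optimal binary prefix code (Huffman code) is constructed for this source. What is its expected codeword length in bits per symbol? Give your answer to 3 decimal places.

2.129 bits/symbol

Repeatedly combine the two least-probable nodes; the expected code length is the sum of the merged weights.
merge 3/62 + 5/62 → 4/31
merge 4/31 + 8/31 → 12/31
merge 9/31 + 10/31 → 19/31
merge 12/31 + 19/31 → 1
L = 4/31 + 12/31 + 19/31 + 1 = 66/31 ≈ 2.129 bits/symbol.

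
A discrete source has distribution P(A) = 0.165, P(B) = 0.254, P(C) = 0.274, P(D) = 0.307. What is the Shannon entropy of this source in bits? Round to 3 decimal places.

H = −Σ pᵢ log₂ pᵢ.
−0.165·log₂(0.165) = 0.4289
−0.254·log₂(0.254) = 0.5022
−0.274·log₂(0.274) = 0.5118
−0.307·log₂(0.307) = 0.5230
Sum ≈ 1.9659 → 1.966 bits.

1.966 bits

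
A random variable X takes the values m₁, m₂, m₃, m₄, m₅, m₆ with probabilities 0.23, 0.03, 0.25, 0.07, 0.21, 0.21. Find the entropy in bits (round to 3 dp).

H = −Σ pᵢ log₂ pᵢ.
−0.23·log₂(0.23) = 0.4877
−0.03·log₂(0.03) = 0.1518
−0.25·log₂(0.25) = 0.5000
−0.07·log₂(0.07) = 0.2686
−0.21·log₂(0.21) = 0.4728
−0.21·log₂(0.21) = 0.4728
Sum ≈ 2.3536 → 2.354 bits.

2.354 bits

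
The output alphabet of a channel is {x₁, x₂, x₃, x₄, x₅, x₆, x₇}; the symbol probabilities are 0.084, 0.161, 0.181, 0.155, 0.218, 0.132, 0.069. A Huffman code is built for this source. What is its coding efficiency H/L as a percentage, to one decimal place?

Entropy H = −Σ p log₂ p ≈ 2.7185 bits.
Huffman merges: 69/1000+21/250→153/1000; 33/250+153/1000→57/200; 31/200+161/1000→79/250; 181/1000+109/500→399/1000; 57/200+79/250→601/1000; 399/1000+601/1000→1. L = 1377/500 ≈ 2.7540.
Efficiency = H/L = 2.7185/2.7540 = 98.7%.

98.7%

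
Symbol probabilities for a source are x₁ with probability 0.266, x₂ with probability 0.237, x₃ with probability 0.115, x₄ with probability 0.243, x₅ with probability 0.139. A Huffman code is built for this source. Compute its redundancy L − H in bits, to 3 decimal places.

Entropy H = −Σ p log₂ p ≈ 2.2510 bits.
Huffman merges: 23/200+139/1000→127/500; 237/1000+243/1000→12/25; 127/500+133/500→13/25; 12/25+13/25→1. L = 1127/500 ≈ 2.2540.
L − H = 2.2540 − 2.2510 = 0.003 bits.

0.003 bits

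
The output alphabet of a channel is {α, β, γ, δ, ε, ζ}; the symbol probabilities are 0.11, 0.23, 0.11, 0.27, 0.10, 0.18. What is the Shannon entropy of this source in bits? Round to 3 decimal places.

2.476 bits

H = −Σ pᵢ log₂ pᵢ.
−0.11·log₂(0.11) = 0.3503
−0.23·log₂(0.23) = 0.4877
−0.11·log₂(0.11) = 0.3503
−0.27·log₂(0.27) = 0.5100
−0.10·log₂(0.10) = 0.3322
−0.18·log₂(0.18) = 0.4453
Sum ≈ 2.4758 → 2.476 bits.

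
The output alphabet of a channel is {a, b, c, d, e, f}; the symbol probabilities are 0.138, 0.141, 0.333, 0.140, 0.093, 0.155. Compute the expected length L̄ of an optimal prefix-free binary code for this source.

2.512 bits/symbol

Repeatedly combine the two least-probable nodes; the expected code length is the sum of the merged weights.
merge 93/1000 + 69/500 → 231/1000
merge 7/50 + 141/1000 → 281/1000
merge 31/200 + 231/1000 → 193/500
merge 281/1000 + 333/1000 → 307/500
merge 193/500 + 307/500 → 1
L = 231/1000 + 281/1000 + 193/500 + 307/500 + 1 = 314/125 = 2.512 bits/symbol.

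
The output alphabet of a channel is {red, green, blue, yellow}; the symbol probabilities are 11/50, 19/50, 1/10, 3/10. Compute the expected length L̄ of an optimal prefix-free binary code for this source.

Repeatedly combine the two least-probable nodes; the expected code length is the sum of the merged weights.
merge 1/10 + 11/50 → 8/25
merge 3/10 + 8/25 → 31/50
merge 19/50 + 31/50 → 1
L = 8/25 + 31/50 + 1 = 97/50 = 1.94 bits/symbol.

1.94 bits/symbol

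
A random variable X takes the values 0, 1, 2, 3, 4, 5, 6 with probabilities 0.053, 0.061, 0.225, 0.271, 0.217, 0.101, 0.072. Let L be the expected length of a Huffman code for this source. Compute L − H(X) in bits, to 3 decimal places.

0.023 bits

Entropy H = −Σ p log₂ p ≈ 2.5511 bits.
Huffman merges: 53/1000+61/1000→57/500; 9/125+101/1000→173/1000; 57/500+173/1000→287/1000; 217/1000+9/40→221/500; 271/1000+287/1000→279/500; 221/500+279/500→1. L = 1287/500 ≈ 2.5740.
L − H = 2.5740 − 2.5511 = 0.023 bits.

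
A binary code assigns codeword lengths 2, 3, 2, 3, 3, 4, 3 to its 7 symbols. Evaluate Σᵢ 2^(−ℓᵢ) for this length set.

With common denominator 2^4 = 16: Σ 2^(−ℓᵢ) = 4/16 + 2/16 + 4/16 + 2/16 + 2/16 + 1/16 + 2/16 = 17/16 = 1.0625.

1.0625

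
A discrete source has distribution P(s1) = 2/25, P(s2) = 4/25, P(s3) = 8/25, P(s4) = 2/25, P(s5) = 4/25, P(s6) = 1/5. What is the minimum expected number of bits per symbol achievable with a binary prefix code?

Repeatedly combine the two least-probable nodes; the expected code length is the sum of the merged weights.
merge 2/25 + 2/25 → 4/25
merge 4/25 + 4/25 → 8/25
merge 4/25 + 1/5 → 9/25
merge 8/25 + 8/25 → 16/25
merge 9/25 + 16/25 → 1
L = 4/25 + 8/25 + 9/25 + 16/25 + 1 = 62/25 = 2.48 bits/symbol.

2.48 bits/symbol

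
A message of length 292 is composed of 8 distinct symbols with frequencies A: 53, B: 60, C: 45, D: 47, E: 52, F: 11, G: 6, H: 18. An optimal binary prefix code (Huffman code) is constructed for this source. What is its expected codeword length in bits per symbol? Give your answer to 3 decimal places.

2.791 bits/symbol

Probabilities are the counts divided by 292.
Repeatedly combine the two least-probable nodes; the expected code length is the sum of the merged weights.
merge 3/146 + 11/292 → 17/292
merge 17/292 + 9/146 → 35/292
merge 35/292 + 45/292 → 20/73
merge 47/292 + 13/73 → 99/292
merge 53/292 + 15/73 → 113/292
merge 20/73 + 99/292 → 179/292
merge 113/292 + 179/292 → 1
L = 17/292 + 35/292 + 20/73 + 99/292 + 113/292 + 179/292 + 1 = 815/292 ≈ 2.791 bits/symbol.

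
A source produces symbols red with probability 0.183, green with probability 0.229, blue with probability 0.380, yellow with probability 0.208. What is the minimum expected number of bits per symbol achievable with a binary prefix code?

Repeatedly combine the two least-probable nodes; the expected code length is the sum of the merged weights.
merge 183/1000 + 26/125 → 391/1000
merge 229/1000 + 19/50 → 609/1000
merge 391/1000 + 609/1000 → 1
L = 391/1000 + 609/1000 + 1 = 2 bits/symbol.

2 bits/symbol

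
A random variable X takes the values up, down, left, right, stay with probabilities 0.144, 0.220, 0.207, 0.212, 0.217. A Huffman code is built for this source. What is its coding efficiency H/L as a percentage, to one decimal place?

Entropy H = −Σ p log₂ p ≈ 2.3063 bits.
Huffman merges: 18/125+207/1000→351/1000; 53/250+217/1000→429/1000; 11/50+351/1000→571/1000; 429/1000+571/1000→1. L = 2351/1000 ≈ 2.3510.
Efficiency = H/L = 2.3063/2.3510 = 98.1%.

98.1%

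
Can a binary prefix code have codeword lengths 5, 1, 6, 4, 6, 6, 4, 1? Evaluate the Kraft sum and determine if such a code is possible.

1.203125; no

With common denominator 2^6 = 64: Σ 2^(−ℓᵢ) = 2/64 + 32/64 + 1/64 + 4/64 + 1/64 + 1/64 + 4/64 + 32/64 = 77/64 = 1.203125.
Kraft's inequality requires Σ ≤ 1; here Σ = 1.203125 > 1, so no such prefix code exists.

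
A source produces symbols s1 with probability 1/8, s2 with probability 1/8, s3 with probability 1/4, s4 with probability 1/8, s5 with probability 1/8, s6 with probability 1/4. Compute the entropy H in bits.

2.5 bits

Each probability is a power of 1/2, so log₂(1/p) is an integer.
H = Σ p·log₂(1/p) = 1/8·3 + 1/8·3 + 1/4·2 + 1/8·3 + 1/8·3 + 1/4·2 = 2.5 bits.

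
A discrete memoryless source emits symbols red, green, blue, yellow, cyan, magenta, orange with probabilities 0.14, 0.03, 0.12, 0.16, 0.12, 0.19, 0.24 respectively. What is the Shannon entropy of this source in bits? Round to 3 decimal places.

H = −Σ pᵢ log₂ pᵢ.
−0.14·log₂(0.14) = 0.3971
−0.03·log₂(0.03) = 0.1518
−0.12·log₂(0.12) = 0.3671
−0.16·log₂(0.16) = 0.4230
−0.12·log₂(0.12) = 0.3671
−0.19·log₂(0.19) = 0.4552
−0.24·log₂(0.24) = 0.4941
Sum ≈ 2.6554 → 2.655 bits.

2.655 bits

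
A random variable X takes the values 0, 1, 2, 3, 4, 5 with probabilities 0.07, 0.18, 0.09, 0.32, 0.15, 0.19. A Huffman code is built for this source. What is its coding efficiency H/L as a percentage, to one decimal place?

97.9%

Entropy H = −Σ p log₂ p ≈ 2.4183 bits.
Huffman merges: 7/100+9/100→4/25; 3/20+4/25→31/100; 9/50+19/100→37/100; 31/100+8/25→63/100; 37/100+63/100→1. L = 247/100 ≈ 2.4700.
Efficiency = H/L = 2.4183/2.4700 = 97.9%.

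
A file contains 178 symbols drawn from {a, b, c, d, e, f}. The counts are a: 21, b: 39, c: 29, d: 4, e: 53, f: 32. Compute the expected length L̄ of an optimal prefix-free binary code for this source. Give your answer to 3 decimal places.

2.444 bits/symbol

Probabilities are the counts divided by 178.
Repeatedly combine the two least-probable nodes; the expected code length is the sum of the merged weights.
merge 2/89 + 21/178 → 25/178
merge 25/178 + 29/178 → 27/89
merge 16/89 + 39/178 → 71/178
merge 53/178 + 27/89 → 107/178
merge 71/178 + 107/178 → 1
L = 25/178 + 27/89 + 71/178 + 107/178 + 1 = 435/178 ≈ 2.444 bits/symbol.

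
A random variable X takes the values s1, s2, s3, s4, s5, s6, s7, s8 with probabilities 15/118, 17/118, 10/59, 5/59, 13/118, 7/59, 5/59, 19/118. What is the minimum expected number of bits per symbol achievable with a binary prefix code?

3 bits/symbol

Repeatedly combine the two least-probable nodes; the expected code length is the sum of the merged weights.
merge 5/59 + 5/59 → 10/59
merge 13/118 + 7/59 → 27/118
merge 15/118 + 17/118 → 16/59
merge 19/118 + 10/59 → 39/118
merge 10/59 + 27/118 → 47/118
merge 16/59 + 39/118 → 71/118
merge 47/118 + 71/118 → 1
L = 10/59 + 27/118 + 16/59 + 39/118 + 47/118 + 71/118 + 1 = 3 bits/symbol.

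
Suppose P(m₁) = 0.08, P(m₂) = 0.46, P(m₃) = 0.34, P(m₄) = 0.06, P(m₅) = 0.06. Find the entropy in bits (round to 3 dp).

1.823 bits

H = −Σ pᵢ log₂ pᵢ.
−0.08·log₂(0.08) = 0.2915
−0.46·log₂(0.46) = 0.5153
−0.34·log₂(0.34) = 0.5292
−0.06·log₂(0.06) = 0.2435
−0.06·log₂(0.06) = 0.2435
Sum ≈ 1.8231 → 1.823 bits.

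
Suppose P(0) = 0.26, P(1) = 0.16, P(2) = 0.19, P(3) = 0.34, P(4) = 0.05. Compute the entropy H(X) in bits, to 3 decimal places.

H = −Σ pᵢ log₂ pᵢ.
−0.26·log₂(0.26) = 0.5053
−0.16·log₂(0.16) = 0.4230
−0.19·log₂(0.19) = 0.4552
−0.34·log₂(0.34) = 0.5292
−0.05·log₂(0.05) = 0.2161
Sum ≈ 2.1288 → 2.129 bits.

2.129 bits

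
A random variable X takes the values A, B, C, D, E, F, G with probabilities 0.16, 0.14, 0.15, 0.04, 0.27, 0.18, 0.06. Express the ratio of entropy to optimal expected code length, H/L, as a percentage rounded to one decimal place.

Entropy H = −Σ p log₂ p ≈ 2.6153 bits.
Huffman merges: 1/25+3/50→1/10; 1/10+7/50→6/25; 3/20+4/25→31/100; 9/50+6/25→21/50; 27/100+31/100→29/50; 21/50+29/50→1. L = 53/20 ≈ 2.6500.
Efficiency = H/L = 2.6153/2.6500 = 98.7%.

98.7%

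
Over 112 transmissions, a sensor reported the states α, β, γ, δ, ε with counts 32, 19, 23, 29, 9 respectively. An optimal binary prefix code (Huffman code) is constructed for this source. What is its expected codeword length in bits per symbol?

2.25 bits/symbol

Probabilities are the counts divided by 112.
Repeatedly combine the two least-probable nodes; the expected code length is the sum of the merged weights.
merge 9/112 + 19/112 → 1/4
merge 23/112 + 1/4 → 51/112
merge 29/112 + 2/7 → 61/112
merge 51/112 + 61/112 → 1
L = 1/4 + 51/112 + 61/112 + 1 = 9/4 = 2.25 bits/symbol.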